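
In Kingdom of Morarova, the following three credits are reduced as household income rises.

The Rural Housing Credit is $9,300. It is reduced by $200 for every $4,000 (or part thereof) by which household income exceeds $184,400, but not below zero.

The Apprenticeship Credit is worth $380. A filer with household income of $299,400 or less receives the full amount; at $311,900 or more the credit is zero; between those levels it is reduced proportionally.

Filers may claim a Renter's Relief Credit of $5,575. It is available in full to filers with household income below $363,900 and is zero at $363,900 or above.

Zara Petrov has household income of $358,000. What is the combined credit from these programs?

$6,075

Rural Housing Credit: income exceeds $184,400 by $173,600, which is 44 full-or-partial $4,000 increments; reduction = 44 × $200 = $8,800, leaving $500.
Apprenticeship Credit: $358,000 is at or above $311,900, so the credit is $0.
Renter's Relief Credit: $358,000 is below the $363,900 cutoff, so the full $5,575 applies.
Total: $500 + $0 + $5,575 = $6,075.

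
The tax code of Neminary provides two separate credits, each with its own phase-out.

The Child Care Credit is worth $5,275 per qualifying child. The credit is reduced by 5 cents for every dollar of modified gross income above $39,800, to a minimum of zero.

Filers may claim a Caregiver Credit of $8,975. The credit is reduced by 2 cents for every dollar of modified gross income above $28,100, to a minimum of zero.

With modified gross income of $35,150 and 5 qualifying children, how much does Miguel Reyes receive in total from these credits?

$35,209

Child Care Credit: base = 5 × $5,275 = $26,375. $35,150 is at or below the $39,800 threshold, so the full $26,375 applies.
Caregiver Credit: 2% of the $7,050 excess over $28,100 is $141; credit = $8,975 − $141 = $8,834.
Total: $26,375 + $8,834 = $35,209.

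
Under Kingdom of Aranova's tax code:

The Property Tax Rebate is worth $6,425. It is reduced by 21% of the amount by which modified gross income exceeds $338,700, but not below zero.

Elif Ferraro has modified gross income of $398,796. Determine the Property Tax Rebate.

$0

Property Tax Rebate: 21% of the $60,096 excess over $338,700 is $12,620.16 ≥ base, so the credit is $0.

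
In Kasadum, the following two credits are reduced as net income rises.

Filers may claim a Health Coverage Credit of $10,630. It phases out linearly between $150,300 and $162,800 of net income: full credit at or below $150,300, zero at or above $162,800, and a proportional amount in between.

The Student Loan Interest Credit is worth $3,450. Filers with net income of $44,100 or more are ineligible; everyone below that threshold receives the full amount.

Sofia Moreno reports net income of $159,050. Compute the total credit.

Health Coverage Credit: $159,050 is $8,750 into a $12,500 phase-out range, leaving 3,750/12,500 of the credit: $10,630 × 3,750/12,500 = $3,189.
Student Loan Interest Credit: $159,050 meets or exceeds the $44,100 cutoff, so the credit is $0.
Total: $3,189 + $0 = $3,189.

$3,189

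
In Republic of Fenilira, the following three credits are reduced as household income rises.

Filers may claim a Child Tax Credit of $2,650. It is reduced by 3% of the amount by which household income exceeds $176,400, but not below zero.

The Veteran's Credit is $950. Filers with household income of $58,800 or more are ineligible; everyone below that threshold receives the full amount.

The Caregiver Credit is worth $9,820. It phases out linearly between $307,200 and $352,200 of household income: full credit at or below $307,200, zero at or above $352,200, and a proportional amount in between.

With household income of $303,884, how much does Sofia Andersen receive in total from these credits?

Child Tax Credit: 3% of the $127,484 excess over $176,400 is $3,824.52 ≥ base, so the credit is $0.
Veteran's Credit: $303,884 meets or exceeds the $58,800 cutoff, so the credit is $0.
Caregiver Credit: $303,884 is at or below the $307,200 threshold, so the full $9,820 applies.
Total: $0 + $0 + $9,820 = $9,820.

$9,820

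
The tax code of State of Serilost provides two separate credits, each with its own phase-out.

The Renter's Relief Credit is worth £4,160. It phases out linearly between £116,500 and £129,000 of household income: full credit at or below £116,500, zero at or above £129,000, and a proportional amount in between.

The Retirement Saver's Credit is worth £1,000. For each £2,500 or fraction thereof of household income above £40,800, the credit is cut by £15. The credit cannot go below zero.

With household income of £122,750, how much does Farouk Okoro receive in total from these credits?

Renter's Relief Credit: £122,750 is £6,250 into a £12,500 phase-out range, leaving 6,250/12,500 of the credit: £4,160 × 6,250/12,500 = £2,080.
Retirement Saver's Credit: income exceeds £40,800 by £81,950, which is 33 full-or-partial £2,500 increments; reduction = 33 × £15 = £495, leaving £505.
Total: £2,080 + £505 = £2,585.

£2,585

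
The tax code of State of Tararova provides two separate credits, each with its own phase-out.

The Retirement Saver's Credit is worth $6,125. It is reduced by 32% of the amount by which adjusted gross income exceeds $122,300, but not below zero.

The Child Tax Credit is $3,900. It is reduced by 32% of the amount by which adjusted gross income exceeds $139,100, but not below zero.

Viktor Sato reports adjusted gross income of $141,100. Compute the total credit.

$3,369

Retirement Saver's Credit: 32% of the $18,800 excess over $122,300 is $6,016; credit = $6,125 − $6,016 = $109.
Child Tax Credit: 32% of the $2,000 excess over $139,100 is $640; credit = $3,900 − $640 = $3,260.
Total: $109 + $3,260 = $3,369.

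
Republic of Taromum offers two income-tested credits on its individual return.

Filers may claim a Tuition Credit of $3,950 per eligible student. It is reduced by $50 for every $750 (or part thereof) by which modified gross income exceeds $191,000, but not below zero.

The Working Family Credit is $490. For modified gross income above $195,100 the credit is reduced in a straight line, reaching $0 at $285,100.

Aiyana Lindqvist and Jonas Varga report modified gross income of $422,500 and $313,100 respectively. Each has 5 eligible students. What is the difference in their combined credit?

Aiyana ($422,500): Tuition Credit: base = 5 × $3,950 = $19,750. income exceeds $191,000 by $231,500, which is 309 full-or-partial $750 increments; reduction = 309 × $50 = $15,450, leaving $4,300. Working Family Credit: $422,500 is at or above $285,100, so the credit is $0. total $4,300 + $0 = $4,300
Jonas ($313,100): Tuition Credit: base = 5 × $3,950 = $19,750. income exceeds $191,000 by $122,100, which is 163 full-or-partial $750 increments; reduction = 163 × $50 = $8,150, leaving $11,600. Working Family Credit: $313,100 is at or above $285,100, so the credit is $0. total $11,600 + $0 = $11,600
Difference: |$4,300 − $11,600| = $7,300.

$7,300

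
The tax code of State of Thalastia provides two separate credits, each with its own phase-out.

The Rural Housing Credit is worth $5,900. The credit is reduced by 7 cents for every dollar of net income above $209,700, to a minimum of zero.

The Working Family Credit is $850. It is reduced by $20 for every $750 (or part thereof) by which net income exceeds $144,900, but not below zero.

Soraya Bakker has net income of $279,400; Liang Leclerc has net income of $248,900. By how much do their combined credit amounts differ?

$2,135

Soraya ($279,400): Rural Housing Credit: 7% of the $69,700 excess over $209,700 is $4,879; credit = $5,900 − $4,879 = $1,021. Working Family Credit: income exceeds $144,900 by $134,500 → 180 increments × $20 = $3,600 ≥ base, so the credit is $0. total $1,021 + $0 = $1,021
Liang ($248,900): Rural Housing Credit: 7% of the $39,200 excess over $209,700 is $2,744; credit = $5,900 − $2,744 = $3,156. Working Family Credit: income exceeds $144,900 by $104,000 → 139 increments × $20 = $2,780 ≥ base, so the credit is $0. total $3,156 + $0 = $3,156
Difference: |$1,021 − $3,156| = $2,135.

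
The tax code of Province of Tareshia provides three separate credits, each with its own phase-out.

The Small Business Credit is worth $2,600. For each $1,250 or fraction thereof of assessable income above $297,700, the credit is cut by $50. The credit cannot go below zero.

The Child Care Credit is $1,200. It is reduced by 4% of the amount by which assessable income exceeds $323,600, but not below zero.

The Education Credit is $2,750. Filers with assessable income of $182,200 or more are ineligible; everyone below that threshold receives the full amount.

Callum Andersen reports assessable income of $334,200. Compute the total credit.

$1,876

Small Business Credit: income exceeds $297,700 by $36,500, which is 30 full-or-partial $1,250 increments; reduction = 30 × $50 = $1,500, leaving $1,100.
Child Care Credit: 4% of the $10,600 excess over $323,600 is $424; credit = $1,200 − $424 = $776.
Education Credit: $334,200 meets or exceeds the $182,200 cutoff, so the credit is $0.
Total: $1,100 + $776 + $0 = $1,876.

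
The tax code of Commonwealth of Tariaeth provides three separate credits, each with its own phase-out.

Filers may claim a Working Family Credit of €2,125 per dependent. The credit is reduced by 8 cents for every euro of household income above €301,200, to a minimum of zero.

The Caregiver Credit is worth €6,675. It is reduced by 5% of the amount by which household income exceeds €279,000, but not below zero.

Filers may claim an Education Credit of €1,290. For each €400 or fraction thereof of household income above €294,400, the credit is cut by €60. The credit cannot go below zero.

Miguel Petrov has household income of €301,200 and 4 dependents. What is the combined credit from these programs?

Working Family Credit: base = 4 × €2,125 = €8,500. €301,200 is at or below the €301,200 threshold, so the full €8,500 applies.
Caregiver Credit: 5% of the €22,200 excess over €279,000 is €1,110; credit = €6,675 − €1,110 = €5,565.
Education Credit: income exceeds €294,400 by €6,800, which is 17 full-or-partial €400 increments; reduction = 17 × €60 = €1,020, leaving €270.
Total: €8,500 + €5,565 + €270 = €14,335.

€14,335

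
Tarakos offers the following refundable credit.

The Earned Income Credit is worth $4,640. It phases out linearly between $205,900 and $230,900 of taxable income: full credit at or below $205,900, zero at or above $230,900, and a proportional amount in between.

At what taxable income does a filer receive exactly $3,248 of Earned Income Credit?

$3,248 is 3,248/4,640 of the full $4,640, so 1,392/4,640 of the $25,000 range has been used: income = $205,900 + $25,000 × 1,392/4,640 = $213,400.

$213,400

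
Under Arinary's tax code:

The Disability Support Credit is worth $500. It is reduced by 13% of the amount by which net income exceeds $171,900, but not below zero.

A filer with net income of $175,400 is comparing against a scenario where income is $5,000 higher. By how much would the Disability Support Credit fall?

$45

At $175,400 — 13% of the $3,500 excess over $171,900 is $455; credit = $500 − $455 = $45.
At $180,400 — 13% of the $8,500 excess over $171,900 is $1,105 ≥ base, so the credit is $0.
Lost: $45 − $0 = $45.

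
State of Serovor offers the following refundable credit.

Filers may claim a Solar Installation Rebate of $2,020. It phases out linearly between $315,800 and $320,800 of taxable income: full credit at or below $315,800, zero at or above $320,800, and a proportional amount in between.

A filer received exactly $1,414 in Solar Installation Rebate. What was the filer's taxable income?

$1,414 is 1,414/2,020 of the full $2,020, so 606/2,020 of the $5,000 range has been used: income = $315,800 + $5,000 × 606/2,020 = $317,300.

$317,300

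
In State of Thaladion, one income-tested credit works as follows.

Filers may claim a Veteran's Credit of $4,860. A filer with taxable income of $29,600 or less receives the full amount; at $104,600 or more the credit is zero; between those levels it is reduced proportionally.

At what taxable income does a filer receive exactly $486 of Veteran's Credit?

$97,100

$486 is 486/4,860 of the full $4,860, so 4,374/4,860 of the $75,000 range has been used: income = $29,600 + $75,000 × 4,374/4,860 = $97,100.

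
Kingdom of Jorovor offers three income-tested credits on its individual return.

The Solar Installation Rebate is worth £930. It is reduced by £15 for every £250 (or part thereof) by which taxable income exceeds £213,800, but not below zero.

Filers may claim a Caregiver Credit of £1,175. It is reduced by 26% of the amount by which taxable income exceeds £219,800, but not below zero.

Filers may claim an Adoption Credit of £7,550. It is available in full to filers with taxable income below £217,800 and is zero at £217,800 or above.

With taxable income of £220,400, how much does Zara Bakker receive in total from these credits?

£1,544

Solar Installation Rebate: income exceeds £213,800 by £6,600, which is 27 full-or-partial £250 increments; reduction = 27 × £15 = £405, leaving £525.
Caregiver Credit: 26% of the £600 excess over £219,800 is £156; credit = £1,175 − £156 = £1,019.
Adoption Credit: £220,400 meets or exceeds the £217,800 cutoff, so the credit is £0.
Total: £525 + £1,019 + £0 = £1,544.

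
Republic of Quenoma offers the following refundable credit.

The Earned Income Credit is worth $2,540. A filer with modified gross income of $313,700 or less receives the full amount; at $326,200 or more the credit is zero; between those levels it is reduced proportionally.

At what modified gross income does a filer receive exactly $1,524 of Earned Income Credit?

$1,524 is 1,524/2,540 of the full $2,540, so 1,016/2,540 of the $12,500 range has been used: income = $313,700 + $12,500 × 1,016/2,540 = $318,700.

$318,700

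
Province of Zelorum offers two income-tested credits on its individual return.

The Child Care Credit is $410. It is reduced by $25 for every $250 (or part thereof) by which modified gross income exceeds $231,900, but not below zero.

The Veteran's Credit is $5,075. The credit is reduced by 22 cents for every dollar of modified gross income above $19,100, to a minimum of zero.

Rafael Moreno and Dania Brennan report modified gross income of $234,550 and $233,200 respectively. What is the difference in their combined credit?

$125

Rafael ($234,550): Child Care Credit: income exceeds $231,900 by $2,650, which is 11 full-or-partial $250 increments; reduction = 11 × $25 = $275, leaving $135. Veteran's Credit: 22% of the $215,450 excess over $19,100 is $47,399 ≥ base, so the credit is $0. total $135 + $0 = $135
Dania ($233,200): Child Care Credit: income exceeds $231,900 by $1,300, which is 6 full-or-partial $250 increments; reduction = 6 × $25 = $150, leaving $260. Veteran's Credit: 22% of the $214,100 excess over $19,100 is $47,102 ≥ base, so the credit is $0. total $260 + $0 = $260
Difference: |$135 − $260| = $125.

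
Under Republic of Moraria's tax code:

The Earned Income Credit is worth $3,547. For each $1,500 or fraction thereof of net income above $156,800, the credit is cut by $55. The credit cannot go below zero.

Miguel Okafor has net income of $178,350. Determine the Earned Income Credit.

Earned Income Credit: income exceeds $156,800 by $21,550, which is 15 full-or-partial $1,500 increments; reduction = 15 × $55 = $825, leaving $2,722.

$2,722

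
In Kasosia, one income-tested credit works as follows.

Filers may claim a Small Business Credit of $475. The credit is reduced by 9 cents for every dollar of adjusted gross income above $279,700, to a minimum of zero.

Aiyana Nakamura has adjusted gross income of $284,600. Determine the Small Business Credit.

Small Business Credit: 9% of the $4,900 excess over $279,700 is $441; credit = $475 − $441 = $34.

$34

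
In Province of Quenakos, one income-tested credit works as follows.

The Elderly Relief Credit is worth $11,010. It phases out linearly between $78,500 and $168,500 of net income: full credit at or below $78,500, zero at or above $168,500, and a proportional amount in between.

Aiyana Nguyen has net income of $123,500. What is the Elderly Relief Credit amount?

Elderly Relief Credit: $123,500 is $45,000 into a $90,000 phase-out range, leaving 45,000/90,000 of the credit: $11,010 × 45,000/90,000 = $5,505.

$5,505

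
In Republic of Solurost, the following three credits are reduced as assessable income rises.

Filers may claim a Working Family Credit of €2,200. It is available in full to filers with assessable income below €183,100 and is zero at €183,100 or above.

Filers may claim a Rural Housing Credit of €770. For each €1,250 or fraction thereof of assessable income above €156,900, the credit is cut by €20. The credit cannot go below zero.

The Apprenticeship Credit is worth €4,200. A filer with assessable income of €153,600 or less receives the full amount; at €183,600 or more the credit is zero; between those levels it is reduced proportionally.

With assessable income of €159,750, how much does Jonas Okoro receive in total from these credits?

Working Family Credit: €159,750 is below the €183,100 cutoff, so the full €2,200 applies.
Rural Housing Credit: income exceeds €156,900 by €2,850, which is 3 full-or-partial €1,250 increments; reduction = 3 × €20 = €60, leaving €710.
Apprenticeship Credit: €159,750 is €6,150 into a €30,000 phase-out range, leaving 23,850/30,000 of the credit: €4,200 × 23,850/30,000 = €3,339.
Total: €2,200 + €710 + €3,339 = €6,249.

€6,249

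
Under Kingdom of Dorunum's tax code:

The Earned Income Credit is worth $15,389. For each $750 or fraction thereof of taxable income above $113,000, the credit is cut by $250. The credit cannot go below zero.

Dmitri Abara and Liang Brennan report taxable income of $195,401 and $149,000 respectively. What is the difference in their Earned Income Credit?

$3,389

Dmitri ($195,401): Earned Income Credit: income exceeds $113,000 by $82,401 → 110 increments × $250 = $27,500 ≥ base, so the credit is $0.
Liang ($149,000): Earned Income Credit: income exceeds $113,000 by $36,000, which is 48 full-or-partial $750 increments; reduction = 48 × $250 = $12,000, leaving $3,389.
Difference: |$0 − $3,389| = $3,389.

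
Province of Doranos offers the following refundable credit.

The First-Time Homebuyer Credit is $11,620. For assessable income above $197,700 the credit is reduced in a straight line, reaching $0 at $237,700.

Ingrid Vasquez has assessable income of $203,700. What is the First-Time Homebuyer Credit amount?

$9,877

First-Time Homebuyer Credit: $203,700 is $6,000 into a $40,000 phase-out range, leaving 34,000/40,000 of the credit: $11,620 × 34,000/40,000 = $9,877.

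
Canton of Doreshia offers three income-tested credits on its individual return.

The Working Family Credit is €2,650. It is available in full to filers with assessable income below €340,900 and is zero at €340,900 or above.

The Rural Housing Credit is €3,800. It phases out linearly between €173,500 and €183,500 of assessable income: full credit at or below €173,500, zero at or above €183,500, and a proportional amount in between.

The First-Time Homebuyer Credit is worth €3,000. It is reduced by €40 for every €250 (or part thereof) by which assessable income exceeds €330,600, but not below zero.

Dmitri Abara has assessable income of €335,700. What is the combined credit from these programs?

Working Family Credit: €335,700 is below the €340,900 cutoff, so the full €2,650 applies.
Rural Housing Credit: €335,700 is at or above €183,500, so the credit is €0.
First-Time Homebuyer Credit: income exceeds €330,600 by €5,100, which is 21 full-or-partial €250 increments; reduction = 21 × €40 = €840, leaving €2,160.
Total: €2,650 + €0 + €2,160 = €4,810.

€4,810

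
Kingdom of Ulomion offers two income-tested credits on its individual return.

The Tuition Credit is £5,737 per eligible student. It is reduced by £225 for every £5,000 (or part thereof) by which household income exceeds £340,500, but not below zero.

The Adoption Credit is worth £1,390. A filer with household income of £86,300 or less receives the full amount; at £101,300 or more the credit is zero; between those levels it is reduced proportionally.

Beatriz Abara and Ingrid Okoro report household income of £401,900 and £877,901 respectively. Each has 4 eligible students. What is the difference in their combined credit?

Beatriz (£401,900): Tuition Credit: base = 4 × £5,737 = £22,948. income exceeds £340,500 by £61,400, which is 13 full-or-partial £5,000 increments; reduction = 13 × £225 = £2,925, leaving £20,023. Adoption Credit: £401,900 is at or above £101,300, so the credit is £0. total £20,023 + £0 = £20,023
Ingrid (£877,901): Tuition Credit: base = 4 × £5,737 = £22,948. income exceeds £340,500 by £537,401 → 108 increments × £225 = £24,300 ≥ base, so the credit is £0. Adoption Credit: £877,901 is at or above £101,300, so the credit is £0. total £0 + £0 = £0
Difference: |£20,023 − £0| = £20,023.

£20,023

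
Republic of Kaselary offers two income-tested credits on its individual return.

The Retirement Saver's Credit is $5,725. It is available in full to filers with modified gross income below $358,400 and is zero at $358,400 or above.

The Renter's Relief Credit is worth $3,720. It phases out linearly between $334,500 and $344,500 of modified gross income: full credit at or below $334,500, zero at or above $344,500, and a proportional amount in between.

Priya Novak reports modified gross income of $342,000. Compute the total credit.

$6,655

Retirement Saver's Credit: $342,000 is below the $358,400 cutoff, so the full $5,725 applies.
Renter's Relief Credit: $342,000 is $7,500 into a $10,000 phase-out range, leaving 2,500/10,000 of the credit: $3,720 × 2,500/10,000 = $930.
Total: $5,725 + $930 = $6,655.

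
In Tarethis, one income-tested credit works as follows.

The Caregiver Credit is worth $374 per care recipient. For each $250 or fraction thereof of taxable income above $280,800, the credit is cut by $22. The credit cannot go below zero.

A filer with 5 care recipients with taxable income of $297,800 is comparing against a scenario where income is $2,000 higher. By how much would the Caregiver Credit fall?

$176

At $297,800 — base = 5 × $374 = $1,870. income exceeds $280,800 by $17,000, which is 68 full-or-partial $250 increments; reduction = 68 × $22 = $1,496, leaving $374.
At $299,800 — base = 5 × $374 = $1,870. income exceeds $280,800 by $19,000, which is 76 full-or-partial $250 increments; reduction = 76 × $22 = $1,672, leaving $198.
Lost: $374 − $198 = $176.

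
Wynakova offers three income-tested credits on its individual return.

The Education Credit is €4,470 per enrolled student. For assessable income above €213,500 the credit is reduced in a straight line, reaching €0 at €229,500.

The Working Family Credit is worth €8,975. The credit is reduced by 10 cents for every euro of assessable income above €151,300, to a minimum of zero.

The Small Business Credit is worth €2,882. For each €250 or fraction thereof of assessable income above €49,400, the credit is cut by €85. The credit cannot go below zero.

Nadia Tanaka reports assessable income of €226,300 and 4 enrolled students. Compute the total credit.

Education Credit: base = 4 × €4,470 = €17,880. €226,300 is €12,800 into a €16,000 phase-out range, leaving 3,200/16,000 of the credit: €17,880 × 3,200/16,000 = €3,576.
Working Family Credit: 10% of the €75,000 excess over €151,300 is €7,500; credit = €8,975 − €7,500 = €1,475.
Small Business Credit: income exceeds €49,400 by €176,900 → 708 increments × €85 = €60,180 ≥ base, so the credit is €0.
Total: €3,576 + €1,475 + €0 = €5,051.

€5,051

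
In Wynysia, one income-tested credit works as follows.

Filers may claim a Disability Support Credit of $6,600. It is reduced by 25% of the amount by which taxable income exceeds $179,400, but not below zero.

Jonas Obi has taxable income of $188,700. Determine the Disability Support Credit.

Disability Support Credit: 25% of the $9,300 excess over $179,400 is $2,325; credit = $6,600 − $2,325 = $4,275.

$4,275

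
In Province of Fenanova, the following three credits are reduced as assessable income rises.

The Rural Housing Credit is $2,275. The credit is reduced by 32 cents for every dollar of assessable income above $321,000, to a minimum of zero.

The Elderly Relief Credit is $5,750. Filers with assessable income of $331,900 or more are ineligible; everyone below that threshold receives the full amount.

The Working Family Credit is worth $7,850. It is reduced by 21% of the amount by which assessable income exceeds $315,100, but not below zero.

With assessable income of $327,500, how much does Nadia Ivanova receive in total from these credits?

$11,191

Rural Housing Credit: 32% of the $6,500 excess over $321,000 is $2,080; credit = $2,275 − $2,080 = $195.
Elderly Relief Credit: $327,500 is below the $331,900 cutoff, so the full $5,750 applies.
Working Family Credit: 21% of the $12,400 excess over $315,100 is $2,604; credit = $7,850 − $2,604 = $5,246.
Total: $195 + $5,750 + $5,246 = $11,191.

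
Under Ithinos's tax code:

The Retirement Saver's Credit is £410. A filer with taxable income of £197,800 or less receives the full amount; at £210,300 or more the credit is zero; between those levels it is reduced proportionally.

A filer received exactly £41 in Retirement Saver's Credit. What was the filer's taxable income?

£209,050

£41 is 41/410 of the full £410, so 369/410 of the £12,500 range has been used: income = £197,800 + £12,500 × 369/410 = £209,050.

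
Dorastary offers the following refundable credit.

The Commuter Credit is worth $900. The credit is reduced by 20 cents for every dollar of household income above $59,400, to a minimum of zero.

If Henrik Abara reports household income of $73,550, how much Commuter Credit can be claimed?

Commuter Credit: 20% of the $14,150 excess over $59,400 is $2,830 ≥ base, so the credit is $0.

$0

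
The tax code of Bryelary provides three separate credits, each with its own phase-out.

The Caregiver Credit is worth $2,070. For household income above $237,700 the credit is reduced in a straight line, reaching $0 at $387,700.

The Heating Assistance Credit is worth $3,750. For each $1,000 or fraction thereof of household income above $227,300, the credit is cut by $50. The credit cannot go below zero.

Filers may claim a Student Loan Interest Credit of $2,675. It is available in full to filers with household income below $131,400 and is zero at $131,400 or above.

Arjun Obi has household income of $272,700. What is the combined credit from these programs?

Caregiver Credit: $272,700 is $35,000 into a $150,000 phase-out range, leaving 115,000/150,000 of the credit: $2,070 × 115,000/150,000 = $1,587.
Heating Assistance Credit: income exceeds $227,300 by $45,400, which is 46 full-or-partial $1,000 increments; reduction = 46 × $50 = $2,300, leaving $1,450.
Student Loan Interest Credit: $272,700 meets or exceeds the $131,400 cutoff, so the credit is $0.
Total: $1,587 + $1,450 + $0 = $3,037.

$3,037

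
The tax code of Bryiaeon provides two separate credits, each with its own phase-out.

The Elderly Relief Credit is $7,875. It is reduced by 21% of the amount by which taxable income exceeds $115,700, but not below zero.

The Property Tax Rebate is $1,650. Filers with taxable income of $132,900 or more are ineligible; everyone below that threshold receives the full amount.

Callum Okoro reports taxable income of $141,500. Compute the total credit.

Elderly Relief Credit: 21% of the $25,800 excess over $115,700 is $5,418; credit = $7,875 − $5,418 = $2,457.
Property Tax Rebate: $141,500 meets or exceeds the $132,900 cutoff, so the credit is $0.
Total: $2,457 + $0 = $2,457.

$2,457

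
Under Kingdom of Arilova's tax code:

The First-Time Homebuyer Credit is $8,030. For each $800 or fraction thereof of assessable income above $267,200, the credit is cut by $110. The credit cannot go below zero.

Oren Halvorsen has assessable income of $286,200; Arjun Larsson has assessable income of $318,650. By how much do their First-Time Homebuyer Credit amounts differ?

$4,510

Oren ($286,200): First-Time Homebuyer Credit: income exceeds $267,200 by $19,000, which is 24 full-or-partial $800 increments; reduction = 24 × $110 = $2,640, leaving $5,390.
Arjun ($318,650): First-Time Homebuyer Credit: income exceeds $267,200 by $51,450, which is 65 full-or-partial $800 increments; reduction = 65 × $110 = $7,150, leaving $880.
Difference: |$5,390 − $880| = $4,510.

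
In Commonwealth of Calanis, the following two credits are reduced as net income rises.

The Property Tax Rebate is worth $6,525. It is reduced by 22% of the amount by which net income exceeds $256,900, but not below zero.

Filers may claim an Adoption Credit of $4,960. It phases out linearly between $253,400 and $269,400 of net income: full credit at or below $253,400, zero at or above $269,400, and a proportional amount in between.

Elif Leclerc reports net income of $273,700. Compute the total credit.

Property Tax Rebate: 22% of the $16,800 excess over $256,900 is $3,696; credit = $6,525 − $3,696 = $2,829.
Adoption Credit: $273,700 is at or above $269,400, so the credit is $0.
Total: $2,829 + $0 = $2,829.

$2,829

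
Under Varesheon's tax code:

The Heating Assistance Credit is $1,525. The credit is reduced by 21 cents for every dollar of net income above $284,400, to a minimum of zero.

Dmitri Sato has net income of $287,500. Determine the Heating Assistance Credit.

$874

Heating Assistance Credit: 21% of the $3,100 excess over $284,400 is $651; credit = $1,525 − $651 = $874.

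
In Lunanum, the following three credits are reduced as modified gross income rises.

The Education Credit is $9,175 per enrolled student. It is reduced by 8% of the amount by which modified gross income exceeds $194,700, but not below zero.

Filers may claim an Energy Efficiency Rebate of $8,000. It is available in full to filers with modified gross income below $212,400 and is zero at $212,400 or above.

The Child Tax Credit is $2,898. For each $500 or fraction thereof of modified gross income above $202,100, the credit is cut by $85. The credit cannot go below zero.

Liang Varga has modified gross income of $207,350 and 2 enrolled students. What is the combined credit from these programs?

Education Credit: base = 2 × $9,175 = $18,350. 8% of the $12,650 excess over $194,700 is $1,012; credit = $18,350 − $1,012 = $17,338.
Energy Efficiency Rebate: $207,350 is below the $212,400 cutoff, so the full $8,000 applies.
Child Tax Credit: income exceeds $202,100 by $5,250, which is 11 full-or-partial $500 increments; reduction = 11 × $85 = $935, leaving $1,963.
Total: $17,338 + $8,000 + $1,963 = $27,301.

$27,301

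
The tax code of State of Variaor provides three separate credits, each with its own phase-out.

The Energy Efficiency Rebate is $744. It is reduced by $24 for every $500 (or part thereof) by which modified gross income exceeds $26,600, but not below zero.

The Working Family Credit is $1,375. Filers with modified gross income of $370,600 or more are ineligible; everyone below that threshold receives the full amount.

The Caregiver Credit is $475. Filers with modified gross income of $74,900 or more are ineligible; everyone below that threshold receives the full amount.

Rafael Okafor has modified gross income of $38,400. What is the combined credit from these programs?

$2,018

Energy Efficiency Rebate: income exceeds $26,600 by $11,800, which is 24 full-or-partial $500 increments; reduction = 24 × $24 = $576, leaving $168.
Working Family Credit: $38,400 is below the $370,600 cutoff, so the full $1,375 applies.
Caregiver Credit: $38,400 is below the $74,900 cutoff, so the full $475 applies.
Total: $168 + $1,375 + $475 = $2,018.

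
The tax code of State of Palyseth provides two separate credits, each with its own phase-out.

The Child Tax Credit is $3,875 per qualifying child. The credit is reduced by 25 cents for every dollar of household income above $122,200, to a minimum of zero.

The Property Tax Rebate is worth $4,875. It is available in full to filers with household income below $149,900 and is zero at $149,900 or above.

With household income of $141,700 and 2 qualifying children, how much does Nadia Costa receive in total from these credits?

$7,750

Child Tax Credit: base = 2 × $3,875 = $7,750. 25% of the $19,500 excess over $122,200 is $4,875; credit = $7,750 − $4,875 = $2,875.
Property Tax Rebate: $141,700 is below the $149,900 cutoff, so the full $4,875 applies.
Total: $2,875 + $4,875 = $7,750.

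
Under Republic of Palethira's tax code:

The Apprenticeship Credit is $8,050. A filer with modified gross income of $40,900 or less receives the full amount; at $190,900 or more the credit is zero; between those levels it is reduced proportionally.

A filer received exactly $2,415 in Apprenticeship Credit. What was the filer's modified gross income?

$2,415 is 2,415/8,050 of the full $8,050, so 5,635/8,050 of the $150,000 range has been used: income = $40,900 + $150,000 × 5,635/8,050 = $145,900.

$145,900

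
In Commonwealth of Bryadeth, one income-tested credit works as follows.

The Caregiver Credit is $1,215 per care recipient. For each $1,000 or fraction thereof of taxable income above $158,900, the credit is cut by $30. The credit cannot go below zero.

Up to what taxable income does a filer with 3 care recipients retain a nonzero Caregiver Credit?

Full credit = 3 × $1,215 = $3,645.
After 121 increments the reduction is 121 × $30 = $3,630, leaving $15; one more increment wipes it out. Increment 121 ends at excess 121 × $1,000 = $121,000, so the highest qualifying income is $158,900 + $121,000 = $279,900.

$279,900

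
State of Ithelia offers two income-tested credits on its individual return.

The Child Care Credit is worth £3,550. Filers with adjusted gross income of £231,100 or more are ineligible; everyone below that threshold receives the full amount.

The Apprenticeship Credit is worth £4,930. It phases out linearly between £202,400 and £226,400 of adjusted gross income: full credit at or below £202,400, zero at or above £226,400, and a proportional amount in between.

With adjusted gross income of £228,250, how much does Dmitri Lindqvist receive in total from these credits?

Child Care Credit: £228,250 is below the £231,100 cutoff, so the full £3,550 applies.
Apprenticeship Credit: £228,250 is at or above £226,400, so the credit is £0.
Total: £3,550 + £0 = £3,550.

£3,550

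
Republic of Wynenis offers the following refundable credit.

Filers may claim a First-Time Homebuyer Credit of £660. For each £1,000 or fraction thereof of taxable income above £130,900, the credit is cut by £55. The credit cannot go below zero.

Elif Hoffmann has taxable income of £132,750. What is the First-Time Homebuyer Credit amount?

First-Time Homebuyer Credit: income exceeds £130,900 by £1,850, which is 2 full-or-partial £1,000 increments; reduction = 2 × £55 = £110, leaving £550.

£550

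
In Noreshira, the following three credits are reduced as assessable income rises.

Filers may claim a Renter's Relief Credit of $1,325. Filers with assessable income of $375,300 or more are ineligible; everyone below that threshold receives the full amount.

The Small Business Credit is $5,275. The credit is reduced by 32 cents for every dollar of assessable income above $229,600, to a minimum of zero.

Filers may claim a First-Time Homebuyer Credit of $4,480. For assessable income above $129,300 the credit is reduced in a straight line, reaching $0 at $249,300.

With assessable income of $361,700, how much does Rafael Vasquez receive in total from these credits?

$1,325

Renter's Relief Credit: $361,700 is below the $375,300 cutoff, so the full $1,325 applies.
Small Business Credit: 32% of the $132,100 excess over $229,600 is $42,272 ≥ base, so the credit is $0.
First-Time Homebuyer Credit: $361,700 is at or above $249,300, so the credit is $0.
Total: $1,325 + $0 + $0 = $1,325.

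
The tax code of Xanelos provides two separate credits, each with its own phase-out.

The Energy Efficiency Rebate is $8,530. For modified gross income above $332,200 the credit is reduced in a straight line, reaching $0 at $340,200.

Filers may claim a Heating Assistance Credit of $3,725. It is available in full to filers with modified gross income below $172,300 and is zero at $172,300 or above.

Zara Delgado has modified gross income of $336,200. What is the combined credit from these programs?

$4,265

Energy Efficiency Rebate: $336,200 is $4,000 into a $8,000 phase-out range, leaving 4,000/8,000 of the credit: $8,530 × 4,000/8,000 = $4,265.
Heating Assistance Credit: $336,200 meets or exceeds the $172,300 cutoff, so the credit is $0.
Total: $4,265 + $0 = $4,265.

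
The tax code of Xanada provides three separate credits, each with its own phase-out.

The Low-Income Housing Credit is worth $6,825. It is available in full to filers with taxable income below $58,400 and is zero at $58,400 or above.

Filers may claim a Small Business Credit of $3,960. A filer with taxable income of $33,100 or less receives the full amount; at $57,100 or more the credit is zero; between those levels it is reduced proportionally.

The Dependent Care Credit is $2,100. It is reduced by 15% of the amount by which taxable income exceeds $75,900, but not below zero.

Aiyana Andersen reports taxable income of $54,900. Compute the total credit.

Low-Income Housing Credit: $54,900 is below the $58,400 cutoff, so the full $6,825 applies.
Small Business Credit: $54,900 is $21,800 into a $24,000 phase-out range, leaving 2,200/24,000 of the credit: $3,960 × 2,200/24,000 = $363.
Dependent Care Credit: $54,900 is at or below the $75,900 threshold, so the full $2,100 applies.
Total: $6,825 + $363 + $2,100 = $9,288.

$9,288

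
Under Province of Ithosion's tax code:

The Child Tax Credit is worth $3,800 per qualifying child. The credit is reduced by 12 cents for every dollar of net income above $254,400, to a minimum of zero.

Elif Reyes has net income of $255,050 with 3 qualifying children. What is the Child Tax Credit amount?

$11,322

Child Tax Credit: base = 3 × $3,800 = $11,400. 12% of the $650 excess over $254,400 is $78; credit = $11,400 − $78 = $11,322.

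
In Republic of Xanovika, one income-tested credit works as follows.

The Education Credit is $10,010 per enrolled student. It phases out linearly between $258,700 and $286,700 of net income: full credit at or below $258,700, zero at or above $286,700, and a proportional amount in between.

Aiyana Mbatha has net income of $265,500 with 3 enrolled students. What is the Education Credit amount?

$22,737

Education Credit: base = 3 × $10,010 = $30,030. $265,500 is $6,800 into a $28,000 phase-out range, leaving 21,200/28,000 of the credit: $30,030 × 21,200/28,000 = $22,737.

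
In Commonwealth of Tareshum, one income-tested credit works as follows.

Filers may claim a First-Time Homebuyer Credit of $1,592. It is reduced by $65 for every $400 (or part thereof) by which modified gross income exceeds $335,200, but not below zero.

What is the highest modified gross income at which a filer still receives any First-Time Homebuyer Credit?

$344,800

After 24 increments the reduction is 24 × $65 = $1,560, leaving $32; one more increment wipes it out. Increment 24 ends at excess 24 × $400 = $9,600, so the highest qualifying income is $335,200 + $9,600 = $344,800.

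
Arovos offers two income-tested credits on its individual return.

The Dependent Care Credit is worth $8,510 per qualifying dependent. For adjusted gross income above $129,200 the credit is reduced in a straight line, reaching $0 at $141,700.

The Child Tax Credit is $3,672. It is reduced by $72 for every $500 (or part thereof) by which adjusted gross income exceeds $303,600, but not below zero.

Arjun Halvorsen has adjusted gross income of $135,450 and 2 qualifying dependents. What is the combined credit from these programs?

Dependent Care Credit: base = 2 × $8,510 = $17,020. $135,450 is $6,250 into a $12,500 phase-out range, leaving 6,250/12,500 of the credit: $17,020 × 6,250/12,500 = $8,510.
Child Tax Credit: $135,450 is at or below the $303,600 threshold, so the full $3,672 applies.
Total: $8,510 + $3,672 = $12,182.

$12,182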